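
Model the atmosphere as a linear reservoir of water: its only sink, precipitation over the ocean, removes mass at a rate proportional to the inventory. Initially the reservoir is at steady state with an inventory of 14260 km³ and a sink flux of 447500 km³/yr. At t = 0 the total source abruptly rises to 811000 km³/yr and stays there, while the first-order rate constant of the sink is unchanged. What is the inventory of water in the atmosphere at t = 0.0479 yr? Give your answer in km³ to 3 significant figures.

The sink rate constant is k = F₀/M₀ = 447500/14260 = 31.38 yr⁻¹.
Solving dM/dt = F₁ − kM with M(0) = M₀ gives M(t) = F₁/k + (M₀ − F₁/k)·e^(−kt).
F₁/k = 811000/31.38 = 25843 km³; kt = 31.38 × 0.0479 = 1.503, e^(−kt) = 0.2224.
M(0.0479) = 25843 + (14260 − 25843) × 0.2224 = 25843 − 2576 = 23267 km³.

23300 km³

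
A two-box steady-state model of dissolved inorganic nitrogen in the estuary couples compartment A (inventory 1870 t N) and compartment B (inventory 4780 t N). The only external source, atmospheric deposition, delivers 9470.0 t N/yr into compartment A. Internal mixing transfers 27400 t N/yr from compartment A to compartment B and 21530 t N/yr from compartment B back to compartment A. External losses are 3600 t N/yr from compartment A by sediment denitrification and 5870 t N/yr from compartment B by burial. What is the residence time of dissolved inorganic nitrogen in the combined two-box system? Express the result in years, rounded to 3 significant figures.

For the system as a whole, the A↔B exchange is internal and contributes nothing to the throughput; only the external sinks remove mass.
M_total = 1870 + 4780 = 6650.0 t N.
ΣF_external_out = 3600 + 5870 = 9470.0 t N/yr.
τ = M_total / ΣF_ext = 6650.0 / 9470.0 = 0.7022 yr.

0.702 yr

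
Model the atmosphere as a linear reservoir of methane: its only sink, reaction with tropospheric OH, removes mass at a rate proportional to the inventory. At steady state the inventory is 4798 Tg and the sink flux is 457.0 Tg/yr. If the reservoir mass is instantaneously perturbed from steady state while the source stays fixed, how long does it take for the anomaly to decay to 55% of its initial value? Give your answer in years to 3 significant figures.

6.28 yr

For a linear reservoir the anomaly decays as exp(−t/τ) with τ = M/F = 4798/457.0 = 10.50 yr.
exp(−t/τ) = 0.55 ⇒ t = −τ ln(0.55) = 10.50 × 0.5978 = 6.277 yr.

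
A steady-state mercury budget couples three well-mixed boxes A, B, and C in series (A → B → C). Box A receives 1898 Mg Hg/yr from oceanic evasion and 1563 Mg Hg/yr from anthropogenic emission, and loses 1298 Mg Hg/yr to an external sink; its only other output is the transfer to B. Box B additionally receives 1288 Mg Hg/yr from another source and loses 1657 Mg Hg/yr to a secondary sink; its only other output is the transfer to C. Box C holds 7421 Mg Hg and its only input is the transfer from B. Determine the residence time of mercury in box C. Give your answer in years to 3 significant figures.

Box A: F(A→B) = (1898 + 1563) − 1298 = 2163.0 Mg Hg/yr.
Box B: F(B→C) = (2163.0 + 1288) − 1657 = 1794.0 Mg Hg/yr.
Box C throughput = its input = 1794.0 Mg Hg/yr; τ = 7421 / 1794.0 = 4.137 yr.

4.14 yr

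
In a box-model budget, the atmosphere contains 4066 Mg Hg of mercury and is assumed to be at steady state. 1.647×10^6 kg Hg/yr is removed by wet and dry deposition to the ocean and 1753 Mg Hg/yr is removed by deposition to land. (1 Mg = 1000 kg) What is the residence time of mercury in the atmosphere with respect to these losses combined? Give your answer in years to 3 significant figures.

Convert the wet and dry deposition to the ocean flux: 1.647×10^6 kg Hg/yr = 1647 Mg Hg/yr.
Total removal = 1647 + 1753 = 3400.0 Mg Hg/yr.
τ = M / ΣF_out = 4066 / 3400.0 = 1.196 yr.

1.20 yr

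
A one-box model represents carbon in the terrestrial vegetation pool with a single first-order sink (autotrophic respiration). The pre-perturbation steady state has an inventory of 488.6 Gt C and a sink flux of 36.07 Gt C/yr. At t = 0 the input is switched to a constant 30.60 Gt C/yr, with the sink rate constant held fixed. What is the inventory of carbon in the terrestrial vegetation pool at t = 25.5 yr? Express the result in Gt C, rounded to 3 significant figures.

τ = M₀/F₀ = 488.6/36.07 = 13.55 yr; rate constant k = 1/τ.
New steady state M_∞ = F₁/k = F₁·τ = 30.60 × 13.55 = 414.50 Gt C.
M(t) = M_∞ + (M₀ − M_∞)·e^(−t/τ); t/τ = 25.5/13.55 = 1.882, so e^(−t/τ) = 0.1522.
M(t) = 414.50 + 74.10 × 0.1522 = 425.78 Gt C.

426 Gt C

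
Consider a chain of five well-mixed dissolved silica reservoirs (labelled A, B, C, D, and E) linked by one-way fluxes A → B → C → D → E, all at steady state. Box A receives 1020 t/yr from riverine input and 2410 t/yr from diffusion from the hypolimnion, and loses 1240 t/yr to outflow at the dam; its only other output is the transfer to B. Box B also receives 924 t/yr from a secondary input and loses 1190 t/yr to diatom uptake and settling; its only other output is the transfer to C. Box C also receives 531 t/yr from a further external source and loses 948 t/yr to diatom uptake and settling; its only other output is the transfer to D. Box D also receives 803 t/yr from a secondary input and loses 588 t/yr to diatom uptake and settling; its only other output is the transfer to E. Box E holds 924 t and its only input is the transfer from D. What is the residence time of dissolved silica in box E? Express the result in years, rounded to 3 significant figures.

0.537 yr

Box A: F(A→B) = (1020 + 2410) − 1240 = 2190.0 t/yr.
Box B: F(B→C) = (2190.0 + 924) − 1190 = 1924.0 t/yr.
Box C: F(C→D) = (1924.0 + 531) − 948 = 1507.0 t/yr.
Box D: F(D→E) = (1507.0 + 803) − 588 = 1722.0 t/yr.
Box E throughput = its input = 1722.0 t/yr; τ = 924 / 1722.0 = 0.5366 yr.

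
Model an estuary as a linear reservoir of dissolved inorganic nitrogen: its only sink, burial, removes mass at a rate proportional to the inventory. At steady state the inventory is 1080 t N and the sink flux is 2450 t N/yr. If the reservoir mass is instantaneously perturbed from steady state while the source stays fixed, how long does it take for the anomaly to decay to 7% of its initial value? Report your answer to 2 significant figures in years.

1.2 yr

For a linear reservoir the anomaly decays as exp(−t/τ) with τ = M/F = 1080/2450 = 0.4408 yr.
exp(−t/τ) = 0.07 ⇒ t = −τ ln(0.07) = 0.4408 × 2.659 = 1.172 yr.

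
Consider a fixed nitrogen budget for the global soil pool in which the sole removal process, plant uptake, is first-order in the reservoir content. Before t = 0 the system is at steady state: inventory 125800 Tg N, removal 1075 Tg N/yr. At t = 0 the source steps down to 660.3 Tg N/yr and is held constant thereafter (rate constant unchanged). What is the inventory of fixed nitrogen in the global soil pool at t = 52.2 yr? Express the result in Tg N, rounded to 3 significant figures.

The sink rate constant is k = F₀/M₀ = 1075/125800 = 0.008545 yr⁻¹.
Solving dM/dt = F₁ − kM with M(0) = M₀ gives M(t) = F₁/k + (M₀ − F₁/k)·e^(−kt).
F₁/k = 660.3/0.008545 = 77270 Tg N; kt = 0.008545 × 52.2 = 0.4461, e^(−kt) = 0.6401.
M(52.2) = 77270 + (125800 − 77270) × 0.6401 = 77270 + 31070 = 108340 Tg N.

108000 Tg N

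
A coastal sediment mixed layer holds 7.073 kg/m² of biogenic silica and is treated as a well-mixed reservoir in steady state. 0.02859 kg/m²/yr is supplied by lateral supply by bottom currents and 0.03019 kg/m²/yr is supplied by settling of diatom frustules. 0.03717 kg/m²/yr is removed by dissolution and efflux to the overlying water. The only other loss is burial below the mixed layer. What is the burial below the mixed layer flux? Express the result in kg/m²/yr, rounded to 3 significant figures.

At steady state ΣF_in = ΣF_out.
ΣF_in = 0.02859 + 0.03019 = 0.058780 kg/m²/yr.
Burial below the mixed layer flux = ΣF_in − (0.03717) = 0.058780 − 0.03717 = 0.02161 kg/m²/yr.

0.0216 kg/m²/yr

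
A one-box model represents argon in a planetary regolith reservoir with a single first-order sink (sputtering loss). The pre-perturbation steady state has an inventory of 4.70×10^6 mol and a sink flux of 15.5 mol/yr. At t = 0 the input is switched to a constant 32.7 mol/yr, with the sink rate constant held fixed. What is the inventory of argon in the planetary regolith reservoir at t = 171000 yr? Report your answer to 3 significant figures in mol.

τ = M₀/F₀ = 4.70×10^6/15.5 = 303200 yr; rate constant k = 1/τ.
New steady state M_∞ = F₁/k = F₁·τ = 32.7 × 303200 = 9.9155×10^6 mol.
M(t) = M_∞ + (M₀ − M_∞)·e^(−t/τ); t/τ = 171000/303200 = 0.5639, so e^(−t/τ) = 0.5690.
M(t) = 9.9155×10^6 − 5.215×10^6 × 0.5690 = 6.9481×10^6 mol.

6.95×10^6 mol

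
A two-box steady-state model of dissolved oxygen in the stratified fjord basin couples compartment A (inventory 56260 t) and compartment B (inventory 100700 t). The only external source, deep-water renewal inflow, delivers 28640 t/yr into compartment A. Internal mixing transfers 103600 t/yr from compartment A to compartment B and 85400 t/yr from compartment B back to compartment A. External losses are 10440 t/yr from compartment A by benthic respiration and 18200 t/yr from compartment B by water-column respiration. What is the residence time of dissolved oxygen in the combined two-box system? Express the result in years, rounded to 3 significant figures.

5.48 yr

Treat the two boxes together as one reservoir: the mixing fluxes between them are internal recycling, so τ = ΣM / Σ(external losses).
M_total = 56260 + 100700 = 156960 t.
ΣF_external_out = 10440 + 18200 = 28640 t/yr.
τ = M_total / ΣF_ext = 156960 / 28640 = 5.480 yr.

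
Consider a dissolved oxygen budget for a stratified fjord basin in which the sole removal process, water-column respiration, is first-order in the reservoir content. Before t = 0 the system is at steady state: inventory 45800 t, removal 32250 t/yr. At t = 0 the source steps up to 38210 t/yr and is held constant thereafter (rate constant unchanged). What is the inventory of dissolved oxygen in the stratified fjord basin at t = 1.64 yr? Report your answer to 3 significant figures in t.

τ = M₀/F₀ = 45800/32250 = 1.420 yr; rate constant k = 1/τ.
New steady state M_∞ = F₁/k = F₁·τ = 38210 × 1.420 = 54264 t.
M(t) = M_∞ + (M₀ − M_∞)·e^(−t/τ); t/τ = 1.64/1.420 = 1.155, so e^(−t/τ) = 0.3151.
M(t) = 54264 − 8464 × 0.3151 = 51597 t.

51600 t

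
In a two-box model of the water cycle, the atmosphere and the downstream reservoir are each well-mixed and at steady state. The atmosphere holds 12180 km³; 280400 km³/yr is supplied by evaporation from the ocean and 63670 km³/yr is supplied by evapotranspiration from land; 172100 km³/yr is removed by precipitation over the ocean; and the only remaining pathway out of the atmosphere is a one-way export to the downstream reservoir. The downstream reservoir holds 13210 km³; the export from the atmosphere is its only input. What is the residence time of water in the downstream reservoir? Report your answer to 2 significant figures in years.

0.077 yr

Balance the atmosphere: ΣF_in = 280400 + 63670 = 344070 km³/yr.
Export to the downstream reservoir = ΣF_in − (172100) = 171970 km³/yr.
At steady state the output of the downstream reservoir equals its input, 171970 km³/yr.
τ = M / F = 13210 / 171970 = 0.07682 yr.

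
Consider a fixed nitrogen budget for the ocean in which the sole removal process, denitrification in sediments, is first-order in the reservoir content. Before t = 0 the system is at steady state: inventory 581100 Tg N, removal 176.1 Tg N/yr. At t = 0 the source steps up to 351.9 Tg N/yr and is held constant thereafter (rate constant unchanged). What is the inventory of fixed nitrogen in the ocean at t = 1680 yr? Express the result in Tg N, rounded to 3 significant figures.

τ = M₀/F₀ = 581100/176.1 = 3300 yr; rate constant k = 1/τ.
New steady state M_∞ = F₁/k = F₁·τ = 351.9 × 3300 = 1.1612×10^6 Tg N.
M(t) = M_∞ + (M₀ − M_∞)·e^(−t/τ); t/τ = 1680/3300 = 0.5091, so e^(−t/τ) = 0.6010.
M(t) = 1.1612×10^6 − 580100 × 0.6010 = 812550 Tg N.

813000 Tg N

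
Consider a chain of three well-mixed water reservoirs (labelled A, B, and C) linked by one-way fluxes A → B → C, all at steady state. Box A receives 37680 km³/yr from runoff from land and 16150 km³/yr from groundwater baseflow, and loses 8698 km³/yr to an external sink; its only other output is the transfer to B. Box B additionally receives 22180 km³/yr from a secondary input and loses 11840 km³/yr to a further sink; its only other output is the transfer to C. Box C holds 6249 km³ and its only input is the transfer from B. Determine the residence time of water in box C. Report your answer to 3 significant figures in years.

Box A: F(A→B) = (37680 + 16150) − 8698 = 45132 km³/yr.
Box B: F(B→C) = (45132 + 22180) − 11840 = 55472 km³/yr.
Box C throughput = its input = 55472 km³/yr; τ = 6249 / 55472 = 0.1127 yr.

0.113 yr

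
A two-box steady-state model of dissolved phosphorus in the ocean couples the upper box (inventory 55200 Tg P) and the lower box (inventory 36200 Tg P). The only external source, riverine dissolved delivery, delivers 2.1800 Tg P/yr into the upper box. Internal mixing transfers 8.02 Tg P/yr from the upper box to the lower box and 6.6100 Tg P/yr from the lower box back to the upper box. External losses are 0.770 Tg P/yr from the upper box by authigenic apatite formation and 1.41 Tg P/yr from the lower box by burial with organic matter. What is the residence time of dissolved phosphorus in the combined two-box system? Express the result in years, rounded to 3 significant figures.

For the system as a whole, the A↔B exchange is internal and contributes nothing to the throughput; only the external sinks remove mass.
M_total = 55200 + 36200 = 91400 Tg P.
ΣF_external_out = 0.770 + 1.41 = 2.1800 Tg P/yr.
τ = M_total / ΣF_ext = 91400 / 2.1800 = 41930 yr.

41900 yr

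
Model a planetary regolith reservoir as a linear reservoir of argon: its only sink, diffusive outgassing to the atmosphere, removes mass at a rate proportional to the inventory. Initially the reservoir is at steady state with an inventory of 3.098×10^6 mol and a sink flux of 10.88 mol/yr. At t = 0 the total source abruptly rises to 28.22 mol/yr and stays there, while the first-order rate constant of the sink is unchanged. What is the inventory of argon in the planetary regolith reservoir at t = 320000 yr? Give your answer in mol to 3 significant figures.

6.43×10^6 mol

Residence time τ = M₀/F₀ = 284700 yr. The eventual steady state is M_∞ = M₀·(F₁/F₀) = 3.098×10^6 × 28.22/10.88 = 8.0354×10^6 mol.
The anomaly ΔM(t) = M(t) − M_∞ decays as ΔM₀·e^(−t/τ) with ΔM₀ = 3.098×10^6 − 8.0354×10^6 = −4.937×10^6 mol.
At t = 320000 yr, e^(−t/τ) = e^(−1.124) = 0.3250, so ΔM = −1.605×10^6 mol and M = 8.0354×10^6 − 1.605×10^6 = 6.4306×10^6 mol.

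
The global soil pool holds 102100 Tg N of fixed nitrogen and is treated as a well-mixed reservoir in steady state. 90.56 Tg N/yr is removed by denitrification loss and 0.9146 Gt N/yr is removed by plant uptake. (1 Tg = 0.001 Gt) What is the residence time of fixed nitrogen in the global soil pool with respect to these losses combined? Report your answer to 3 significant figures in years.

Convert the plant uptake flux: 0.9146 Gt N/yr = 914.6 Tg N/yr.
Total removal = 90.56 + 914.6 = 1005.2 Tg N/yr.
τ = M / ΣF_out = 102100 / 1005.2 = 101.6 yr.

102 yr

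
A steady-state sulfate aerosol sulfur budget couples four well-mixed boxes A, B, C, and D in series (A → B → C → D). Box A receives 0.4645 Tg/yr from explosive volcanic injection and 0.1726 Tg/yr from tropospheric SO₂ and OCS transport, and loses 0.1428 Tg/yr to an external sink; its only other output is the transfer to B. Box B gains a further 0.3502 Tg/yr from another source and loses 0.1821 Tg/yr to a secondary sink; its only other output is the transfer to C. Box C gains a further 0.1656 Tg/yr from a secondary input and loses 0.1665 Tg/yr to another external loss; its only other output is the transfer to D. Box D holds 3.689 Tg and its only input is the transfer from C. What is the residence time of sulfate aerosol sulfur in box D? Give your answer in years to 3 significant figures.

Box A: F(A→B) = (0.4645 + 0.1726) − 0.1428 = 0.49430 Tg/yr.
Box B: F(B→C) = (0.49430 + 0.3502) − 0.1821 = 0.66240 Tg/yr.
Box C: F(C→D) = (0.66240 + 0.1656) − 0.1665 = 0.66150 Tg/yr.
Box D throughput = its input = 0.66150 Tg/yr; τ = 3.689 / 0.66150 = 5.577 yr.

5.58 yr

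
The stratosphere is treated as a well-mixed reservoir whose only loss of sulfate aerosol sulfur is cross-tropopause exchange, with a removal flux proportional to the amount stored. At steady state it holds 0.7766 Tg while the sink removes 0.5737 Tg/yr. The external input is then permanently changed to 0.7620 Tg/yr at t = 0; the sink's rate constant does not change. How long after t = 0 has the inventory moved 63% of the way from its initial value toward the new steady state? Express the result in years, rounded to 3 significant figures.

1.35 yr

τ = M₀/F₀ = 0.7766/0.5737 = 1.354 yr.
The remaining gap fraction is e^(−t/τ); 63% covered ⇒ e^(−t/τ) = 0.370.
t = −τ ln(0.370) = 1.354 × 0.9943 = 1.346 yr.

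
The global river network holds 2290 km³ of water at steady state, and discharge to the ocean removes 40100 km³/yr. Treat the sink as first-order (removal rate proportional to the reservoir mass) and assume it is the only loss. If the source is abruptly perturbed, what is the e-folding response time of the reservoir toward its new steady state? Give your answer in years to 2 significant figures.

0.057 yr

For a linear reservoir the response time equals the residence time τ = M/F.
τ = 2290 / 40100 = 0.05711 yr.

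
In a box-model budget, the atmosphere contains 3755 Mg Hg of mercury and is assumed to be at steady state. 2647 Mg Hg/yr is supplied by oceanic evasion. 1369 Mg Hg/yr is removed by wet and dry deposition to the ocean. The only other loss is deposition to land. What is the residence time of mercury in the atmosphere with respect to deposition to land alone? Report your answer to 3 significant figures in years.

2.94 yr

At steady state ΣF_in = ΣF_out.
ΣF_in = 2647.0 Mg Hg/yr.
Deposition to land flux = ΣF_in − (1369) = 2647.0 − 1369 = 1278 Mg Hg/yr.
τ = M / F = 3755 / 1278 = 2.938 yr.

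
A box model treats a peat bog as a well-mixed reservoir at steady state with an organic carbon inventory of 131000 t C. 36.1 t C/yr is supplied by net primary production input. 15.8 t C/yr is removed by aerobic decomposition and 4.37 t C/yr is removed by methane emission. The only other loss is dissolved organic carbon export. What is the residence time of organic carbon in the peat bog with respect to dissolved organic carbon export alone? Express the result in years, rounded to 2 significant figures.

8200 yr

At steady state ΣF_in = ΣF_out.
ΣF_in = 36.100 t C/yr.
Dissolved organic carbon export flux = ΣF_in − (15.8 + 4.37) = 36.100 − 20.17 = 15.93 t C/yr.
τ = M / F = 131000 / 15.93 = 8223 yr.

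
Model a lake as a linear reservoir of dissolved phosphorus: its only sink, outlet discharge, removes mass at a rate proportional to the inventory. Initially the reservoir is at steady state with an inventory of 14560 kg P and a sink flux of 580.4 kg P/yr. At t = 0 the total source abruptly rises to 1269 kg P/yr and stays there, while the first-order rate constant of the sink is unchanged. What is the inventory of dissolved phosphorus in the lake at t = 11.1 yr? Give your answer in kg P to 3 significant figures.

20700 kg P

τ = M₀/F₀ = 14560/580.4 = 25.09 yr; rate constant k = 1/τ.
New steady state M_∞ = F₁/k = F₁·τ = 1269 × 25.09 = 31834 kg P.
M(t) = M_∞ + (M₀ − M_∞)·e^(−t/τ); t/τ = 11.1/25.09 = 0.4425, so e^(−t/τ) = 0.6424.
M(t) = 31834 − 17270 × 0.6424 = 20737 kg P.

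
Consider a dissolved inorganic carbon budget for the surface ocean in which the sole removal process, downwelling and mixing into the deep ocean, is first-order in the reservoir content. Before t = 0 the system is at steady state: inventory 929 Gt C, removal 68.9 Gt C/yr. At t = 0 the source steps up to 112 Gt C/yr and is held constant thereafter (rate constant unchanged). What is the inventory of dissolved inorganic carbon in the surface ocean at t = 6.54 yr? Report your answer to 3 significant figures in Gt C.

1150 Gt C

τ = M₀/F₀ = 929/68.9 = 13.48 yr; rate constant k = 1/τ.
New steady state M_∞ = F₁/k = F₁·τ = 112 × 13.48 = 1510.1 Gt C.
M(t) = M_∞ + (M₀ − M_∞)·e^(−t/τ); t/τ = 6.54/13.48 = 0.4850, so e^(−t/τ) = 0.6157.
M(t) = 1510.1 − 581.1 × 0.6157 = 1152.3 Gt C.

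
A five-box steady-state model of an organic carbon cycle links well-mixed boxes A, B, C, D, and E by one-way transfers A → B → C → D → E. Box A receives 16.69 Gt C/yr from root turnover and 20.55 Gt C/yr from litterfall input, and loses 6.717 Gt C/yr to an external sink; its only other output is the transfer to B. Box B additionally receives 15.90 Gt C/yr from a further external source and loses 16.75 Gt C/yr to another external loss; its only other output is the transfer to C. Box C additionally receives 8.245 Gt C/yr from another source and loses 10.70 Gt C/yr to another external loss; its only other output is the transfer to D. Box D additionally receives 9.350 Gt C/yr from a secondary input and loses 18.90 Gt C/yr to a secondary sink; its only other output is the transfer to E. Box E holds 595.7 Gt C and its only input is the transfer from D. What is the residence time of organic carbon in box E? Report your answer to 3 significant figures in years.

33.7 yr

Box A: F(A→B) = (16.69 + 20.55) − 6.717 = 30.523 Gt C/yr.
Box B: F(B→C) = (30.523 + 15.90) − 16.75 = 29.673 Gt C/yr.
Box C: F(C→D) = (29.673 + 8.245) − 10.70 = 27.218 Gt C/yr.
Box D: F(D→E) = (27.218 + 9.350) − 18.90 = 17.668 Gt C/yr.
Box E throughput = its input = 17.668 Gt C/yr; τ = 595.7 / 17.668 = 33.72 yr.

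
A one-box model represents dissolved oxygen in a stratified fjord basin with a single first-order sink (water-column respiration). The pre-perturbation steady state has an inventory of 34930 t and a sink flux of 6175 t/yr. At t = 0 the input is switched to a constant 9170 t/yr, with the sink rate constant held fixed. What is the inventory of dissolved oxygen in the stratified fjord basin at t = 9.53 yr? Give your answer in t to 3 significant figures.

Residence time τ = M₀/F₀ = 5.657 yr. The eventual steady state is M_∞ = M₀·(F₁/F₀) = 34930 × 9170/6175 = 51872 t.
The anomaly ΔM(t) = M(t) − M_∞ decays as ΔM₀·e^(−t/τ) with ΔM₀ = 34930 − 51872 = −16940 t.
At t = 9.53 yr, e^(−t/τ) = e^(−1.685) = 0.1855, so ΔM = −3143 t and M = 51872 − 3143 = 48729 t.

48700 t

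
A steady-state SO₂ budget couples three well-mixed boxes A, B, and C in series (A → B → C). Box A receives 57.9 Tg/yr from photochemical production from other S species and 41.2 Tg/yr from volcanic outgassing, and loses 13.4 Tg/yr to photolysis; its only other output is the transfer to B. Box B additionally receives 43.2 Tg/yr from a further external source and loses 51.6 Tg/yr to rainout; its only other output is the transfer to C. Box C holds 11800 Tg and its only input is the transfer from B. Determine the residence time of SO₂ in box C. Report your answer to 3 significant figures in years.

153 yr

Box A: F(A→B) = (57.9 + 41.2) − 13.4 = 85.700 Tg/yr.
Box B: F(B→C) = (85.700 + 43.2) − 51.6 = 77.300 Tg/yr.
Box C throughput = its input = 77.300 Tg/yr; τ = 11800 / 77.300 = 152.7 yr.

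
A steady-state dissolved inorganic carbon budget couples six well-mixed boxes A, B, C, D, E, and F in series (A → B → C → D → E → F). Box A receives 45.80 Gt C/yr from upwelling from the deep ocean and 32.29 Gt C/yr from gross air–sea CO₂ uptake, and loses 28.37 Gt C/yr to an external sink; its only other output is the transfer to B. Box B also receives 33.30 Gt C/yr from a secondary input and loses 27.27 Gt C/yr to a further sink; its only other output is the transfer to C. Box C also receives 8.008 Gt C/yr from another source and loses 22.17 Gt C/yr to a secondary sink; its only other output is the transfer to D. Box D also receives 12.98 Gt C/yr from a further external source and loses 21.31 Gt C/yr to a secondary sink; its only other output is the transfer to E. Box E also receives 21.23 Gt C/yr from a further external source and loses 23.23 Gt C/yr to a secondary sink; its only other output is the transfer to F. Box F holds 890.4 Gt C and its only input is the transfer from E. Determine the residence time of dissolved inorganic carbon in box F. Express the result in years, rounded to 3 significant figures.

28.5 yr

Box A: F(A→B) = (45.80 + 32.29) − 28.37 = 49.720 Gt C/yr.
Box B: F(B→C) = (49.720 + 33.30) − 27.27 = 55.750 Gt C/yr.
Box C: F(C→D) = (55.750 + 8.008) − 22.17 = 41.588 Gt C/yr.
Box D: F(D→E) = (41.588 + 12.98) − 21.31 = 33.258 Gt C/yr.
Box E: F(E→F) = (33.258 + 21.23) − 23.23 = 31.258 Gt C/yr.
Box F throughput = its input = 31.258 Gt C/yr; τ = 890.4 / 31.258 = 28.49 yr.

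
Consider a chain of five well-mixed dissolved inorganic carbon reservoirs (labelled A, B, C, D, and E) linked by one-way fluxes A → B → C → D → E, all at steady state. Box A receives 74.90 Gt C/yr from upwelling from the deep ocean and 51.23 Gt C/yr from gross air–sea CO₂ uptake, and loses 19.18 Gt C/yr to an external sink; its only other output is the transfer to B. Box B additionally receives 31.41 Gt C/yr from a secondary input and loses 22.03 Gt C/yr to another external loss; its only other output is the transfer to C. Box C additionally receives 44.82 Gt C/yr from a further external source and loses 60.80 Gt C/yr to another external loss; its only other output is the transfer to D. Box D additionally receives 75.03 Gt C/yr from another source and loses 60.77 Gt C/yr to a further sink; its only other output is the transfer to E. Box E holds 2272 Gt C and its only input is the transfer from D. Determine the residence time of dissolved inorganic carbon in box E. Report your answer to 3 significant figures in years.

19.8 yr

Box A: F(A→B) = (74.90 + 51.23) − 19.18 = 106.95 Gt C/yr.
Box B: F(B→C) = (106.95 + 31.41) − 22.03 = 116.33 Gt C/yr.
Box C: F(C→D) = (116.33 + 44.82) − 60.80 = 100.35 Gt C/yr.
Box D: F(D→E) = (100.35 + 75.03) − 60.77 = 114.61 Gt C/yr.
Box E throughput = its input = 114.61 Gt C/yr; τ = 2272 / 114.61 = 19.82 yr.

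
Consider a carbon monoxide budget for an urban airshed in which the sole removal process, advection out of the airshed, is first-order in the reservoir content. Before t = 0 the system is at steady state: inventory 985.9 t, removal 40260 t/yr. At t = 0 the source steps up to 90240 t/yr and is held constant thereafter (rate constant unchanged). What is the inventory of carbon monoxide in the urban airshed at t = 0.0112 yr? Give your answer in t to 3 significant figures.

1440 t

The sink rate constant is k = F₀/M₀ = 40260/985.9 = 40.84 yr⁻¹.
Solving dM/dt = F₁ − kM with M(0) = M₀ gives M(t) = F₁/k + (M₀ − F₁/k)·e^(−kt).
F₁/k = 90240/40.84 = 2209.8 t; kt = 40.84 × 0.0112 = 0.4574, e^(−kt) = 0.6330.
M(0.0112) = 2209.8 + (985.9 − 2209.8) × 0.6330 = 2209.8 − 774.7 = 1435.1 t.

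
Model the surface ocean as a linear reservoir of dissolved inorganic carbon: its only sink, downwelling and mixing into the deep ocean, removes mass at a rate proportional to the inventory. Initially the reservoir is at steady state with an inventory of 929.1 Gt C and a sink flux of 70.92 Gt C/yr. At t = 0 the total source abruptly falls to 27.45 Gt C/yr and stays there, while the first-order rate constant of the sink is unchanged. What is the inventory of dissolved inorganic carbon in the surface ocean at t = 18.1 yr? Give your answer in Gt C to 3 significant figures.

The sink rate constant is k = F₀/M₀ = 70.92/929.1 = 0.07633 yr⁻¹.
Solving dM/dt = F₁ − kM with M(0) = M₀ gives M(t) = F₁/k + (M₀ − F₁/k)·e^(−kt).
F₁/k = 27.45/0.07633 = 359.61 Gt C; kt = 0.07633 × 18.1 = 1.382, e^(−kt) = 0.2512.
M(18.1) = 359.61 + (929.1 − 359.61) × 0.2512 = 359.61 + 143.0 = 502.65 Gt C.

503 Gt C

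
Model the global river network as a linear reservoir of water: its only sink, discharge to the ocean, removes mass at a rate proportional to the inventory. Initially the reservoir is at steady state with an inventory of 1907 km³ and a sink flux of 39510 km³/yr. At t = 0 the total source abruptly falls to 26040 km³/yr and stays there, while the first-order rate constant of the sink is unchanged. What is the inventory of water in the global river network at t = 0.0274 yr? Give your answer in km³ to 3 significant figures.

Residence time τ = M₀/F₀ = 0.04827 yr. The eventual steady state is M_∞ = M₀·(F₁/F₀) = 1907 × 26040/39510 = 1256.9 km³.
The anomaly ΔM(t) = M(t) − M_∞ decays as ΔM₀·e^(−t/τ) with ΔM₀ = 1907 − 1256.9 = 650.1 km³.
At t = 0.0274 yr, e^(−t/τ) = e^(−0.5677) = 0.5668, so ΔM = 368.5 km³ and M = 1256.9 + 368.5 = 1625.4 km³.

1630 km³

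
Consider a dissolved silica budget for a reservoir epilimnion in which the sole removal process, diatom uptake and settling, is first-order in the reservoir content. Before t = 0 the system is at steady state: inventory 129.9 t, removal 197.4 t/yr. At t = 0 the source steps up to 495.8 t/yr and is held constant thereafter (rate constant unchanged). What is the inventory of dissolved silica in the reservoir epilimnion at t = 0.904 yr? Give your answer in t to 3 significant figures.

τ = M₀/F₀ = 129.9/197.4 = 0.6581 yr; rate constant k = 1/τ.
New steady state M_∞ = F₁/k = F₁·τ = 495.8 × 0.6581 = 326.26 t.
M(t) = M_∞ + (M₀ − M_∞)·e^(−t/τ); t/τ = 0.904/0.6581 = 1.374, so e^(−t/τ) = 0.2532.
M(t) = 326.26 − 196.4 × 0.2532 = 276.55 t.

277 t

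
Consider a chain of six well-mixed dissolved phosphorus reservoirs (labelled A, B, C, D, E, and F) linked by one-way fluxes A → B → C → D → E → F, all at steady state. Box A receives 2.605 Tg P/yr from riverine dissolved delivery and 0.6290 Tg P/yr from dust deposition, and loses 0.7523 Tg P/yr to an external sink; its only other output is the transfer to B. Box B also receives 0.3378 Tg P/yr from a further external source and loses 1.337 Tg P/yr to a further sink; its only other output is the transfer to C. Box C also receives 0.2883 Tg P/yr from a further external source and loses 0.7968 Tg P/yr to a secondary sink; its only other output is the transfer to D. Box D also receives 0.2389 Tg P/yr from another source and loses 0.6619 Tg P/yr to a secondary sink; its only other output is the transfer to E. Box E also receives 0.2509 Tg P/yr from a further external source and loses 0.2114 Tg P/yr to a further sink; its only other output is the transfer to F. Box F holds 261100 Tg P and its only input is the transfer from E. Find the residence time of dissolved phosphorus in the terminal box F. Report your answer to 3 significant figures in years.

Box A: F(A→B) = (2.605 + 0.6290) − 0.7523 = 2.4817 Tg P/yr.
Box B: F(B→C) = (2.4817 + 0.3378) − 1.337 = 1.4825 Tg P/yr.
Box C: F(C→D) = (1.4825 + 0.2883) − 0.7968 = 0.97400 Tg P/yr.
Box D: F(D→E) = (0.97400 + 0.2389) − 0.6619 = 0.55100 Tg P/yr.
Box E: F(E→F) = (0.55100 + 0.2509) − 0.2114 = 0.59050 Tg P/yr.
Box F throughput = its input = 0.59050 Tg P/yr; τ = 261100 / 0.59050 = 442200 yr.

442000 yr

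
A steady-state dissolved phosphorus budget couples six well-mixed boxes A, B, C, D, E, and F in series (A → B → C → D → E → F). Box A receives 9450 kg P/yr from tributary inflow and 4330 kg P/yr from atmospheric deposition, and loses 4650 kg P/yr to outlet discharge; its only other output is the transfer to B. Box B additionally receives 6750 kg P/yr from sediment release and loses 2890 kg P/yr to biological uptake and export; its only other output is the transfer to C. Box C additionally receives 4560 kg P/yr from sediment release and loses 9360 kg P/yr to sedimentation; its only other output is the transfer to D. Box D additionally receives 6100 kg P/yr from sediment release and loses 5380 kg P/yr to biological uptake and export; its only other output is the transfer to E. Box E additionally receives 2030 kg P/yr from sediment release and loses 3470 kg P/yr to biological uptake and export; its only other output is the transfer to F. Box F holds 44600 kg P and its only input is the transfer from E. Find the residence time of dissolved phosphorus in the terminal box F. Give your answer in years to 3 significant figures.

Box A: F(A→B) = (9450 + 4330) − 4650 = 9130.0 kg P/yr.
Box B: F(B→C) = (9130.0 + 6750) − 2890 = 12990 kg P/yr.
Box C: F(C→D) = (12990 + 4560) − 9360 = 8190.0 kg P/yr.
Box D: F(D→E) = (8190.0 + 6100) − 5380 = 8910.0 kg P/yr.
Box E: F(E→F) = (8910.0 + 2030) − 3470 = 7470.0 kg P/yr.
Box F throughput = its input = 7470.0 kg P/yr; τ = 44600 / 7470.0 = 5.971 yr.

5.97 yr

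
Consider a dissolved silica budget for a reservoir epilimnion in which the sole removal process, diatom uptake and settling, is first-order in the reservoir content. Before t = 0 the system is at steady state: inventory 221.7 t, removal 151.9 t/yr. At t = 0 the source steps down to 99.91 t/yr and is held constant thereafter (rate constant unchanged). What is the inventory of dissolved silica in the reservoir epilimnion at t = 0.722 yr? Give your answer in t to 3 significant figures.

192 t

τ = M₀/F₀ = 221.7/151.9 = 1.460 yr; rate constant k = 1/τ.
New steady state M_∞ = F₁/k = F₁·τ = 99.91 × 1.460 = 145.82 t.
M(t) = M_∞ + (M₀ − M_∞)·e^(−t/τ); t/τ = 0.722/1.460 = 0.4947, so e^(−t/τ) = 0.6098.
M(t) = 145.82 + 75.88 × 0.6098 = 192.09 t.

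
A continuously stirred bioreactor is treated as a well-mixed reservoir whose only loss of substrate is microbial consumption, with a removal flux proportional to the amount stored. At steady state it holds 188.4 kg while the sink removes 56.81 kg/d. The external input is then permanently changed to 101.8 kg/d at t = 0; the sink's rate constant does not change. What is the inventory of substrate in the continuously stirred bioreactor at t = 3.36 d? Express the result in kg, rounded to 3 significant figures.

The sink rate constant is k = F₀/M₀ = 56.81/188.4 = 0.3015 d⁻¹.
Solving dM/dt = F₁ − kM with M(0) = M₀ gives M(t) = F₁/k + (M₀ − F₁/k)·e^(−kt).
F₁/k = 101.8/0.3015 = 337.60 kg; kt = 0.3015 × 3.36 = 1.013, e^(−kt) = 0.3631.
M(3.36) = 337.60 + (188.4 − 337.60) × 0.3631 = 337.60 − 54.17 = 283.43 kg.

283 kg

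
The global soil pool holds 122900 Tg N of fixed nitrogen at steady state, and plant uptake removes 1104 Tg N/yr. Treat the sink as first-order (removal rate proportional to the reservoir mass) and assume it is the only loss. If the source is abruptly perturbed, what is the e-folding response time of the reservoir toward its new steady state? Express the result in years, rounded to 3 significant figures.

111 yr

For a linear reservoir the response time equals the residence time τ = M/F.
τ = 122900 / 1104 = 111.3 yr.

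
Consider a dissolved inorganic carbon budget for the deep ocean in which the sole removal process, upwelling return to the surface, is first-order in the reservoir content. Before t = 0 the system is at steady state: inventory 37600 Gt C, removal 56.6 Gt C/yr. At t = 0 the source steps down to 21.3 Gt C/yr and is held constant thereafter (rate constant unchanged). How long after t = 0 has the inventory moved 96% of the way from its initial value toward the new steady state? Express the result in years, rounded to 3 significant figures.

2140 yr

τ = M₀/F₀ = 37600/56.6 = 664.3 yr.
The remaining gap fraction is e^(−t/τ); 96% covered ⇒ e^(−t/τ) = 0.0400.
t = −τ ln(0.0400) = 664.3 × 3.219 = 2138 yr.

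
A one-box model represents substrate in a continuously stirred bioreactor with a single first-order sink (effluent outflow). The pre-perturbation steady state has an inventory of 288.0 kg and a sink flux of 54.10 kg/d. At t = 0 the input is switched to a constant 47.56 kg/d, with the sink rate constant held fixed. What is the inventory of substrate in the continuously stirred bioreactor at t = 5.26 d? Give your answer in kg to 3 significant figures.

266 kg

The sink rate constant is k = F₀/M₀ = 54.10/288.0 = 0.1878 d⁻¹.
Solving dM/dt = F₁ − kM with M(0) = M₀ gives M(t) = F₁/k + (M₀ − F₁/k)·e^(−kt).
F₁/k = 47.56/0.1878 = 253.18 kg; kt = 0.1878 × 5.26 = 0.9881, e^(−kt) = 0.3723.
M(5.26) = 253.18 + (288.0 − 253.18) × 0.3723 = 253.18 + 12.96 = 266.15 kg.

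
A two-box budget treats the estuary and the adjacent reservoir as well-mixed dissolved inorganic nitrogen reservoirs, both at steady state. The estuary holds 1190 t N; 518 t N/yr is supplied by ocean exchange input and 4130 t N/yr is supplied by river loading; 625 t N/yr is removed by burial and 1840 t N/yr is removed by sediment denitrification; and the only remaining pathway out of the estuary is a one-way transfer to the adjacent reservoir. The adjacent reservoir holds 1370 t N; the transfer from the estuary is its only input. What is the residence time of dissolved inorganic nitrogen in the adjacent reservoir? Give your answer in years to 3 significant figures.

Balance the estuary: ΣF_in = 518 + 4130 = 4648.0 t N/yr.
Transfer to the adjacent reservoir = ΣF_in − (625 + 1840) = 2183.0 t N/yr.
At steady state the output of the adjacent reservoir equals its input, 2183.0 t N/yr.
τ = M / F = 1370 / 2183.0 = 0.6276 yr.

0.628 yr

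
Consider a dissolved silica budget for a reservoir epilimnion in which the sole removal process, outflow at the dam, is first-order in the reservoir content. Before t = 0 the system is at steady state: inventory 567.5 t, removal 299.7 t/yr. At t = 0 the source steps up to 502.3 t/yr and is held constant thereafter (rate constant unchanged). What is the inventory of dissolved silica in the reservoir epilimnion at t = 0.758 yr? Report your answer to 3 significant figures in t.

694 t

Residence time τ = M₀/F₀ = 1.894 yr. The eventual steady state is M_∞ = M₀·(F₁/F₀) = 567.5 × 502.3/299.7 = 951.14 t.
The anomaly ΔM(t) = M(t) − M_∞ decays as ΔM₀·e^(−t/τ) with ΔM₀ = 567.5 − 951.14 = −383.6 t.
At t = 0.758 yr, e^(−t/τ) = e^(−0.4003) = 0.6701, so ΔM = −257.1 t and M = 951.14 − 257.1 = 694.06 t.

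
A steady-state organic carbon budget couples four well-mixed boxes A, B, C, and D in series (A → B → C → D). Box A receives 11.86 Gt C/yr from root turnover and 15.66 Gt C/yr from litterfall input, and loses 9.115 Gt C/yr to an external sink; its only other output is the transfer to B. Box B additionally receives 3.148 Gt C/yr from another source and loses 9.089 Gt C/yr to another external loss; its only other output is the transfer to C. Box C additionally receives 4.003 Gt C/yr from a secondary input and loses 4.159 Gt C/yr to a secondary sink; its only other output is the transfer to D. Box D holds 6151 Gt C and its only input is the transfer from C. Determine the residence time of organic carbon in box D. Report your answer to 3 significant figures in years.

Box A: F(A→B) = (11.86 + 15.66) − 9.115 = 18.405 Gt C/yr.
Box B: F(B→C) = (18.405 + 3.148) − 9.089 = 12.464 Gt C/yr.
Box C: F(C→D) = (12.464 + 4.003) − 4.159 = 12.308 Gt C/yr.
Box D throughput = its input = 12.308 Gt C/yr; τ = 6151 / 12.308 = 499.8 yr.

500 yr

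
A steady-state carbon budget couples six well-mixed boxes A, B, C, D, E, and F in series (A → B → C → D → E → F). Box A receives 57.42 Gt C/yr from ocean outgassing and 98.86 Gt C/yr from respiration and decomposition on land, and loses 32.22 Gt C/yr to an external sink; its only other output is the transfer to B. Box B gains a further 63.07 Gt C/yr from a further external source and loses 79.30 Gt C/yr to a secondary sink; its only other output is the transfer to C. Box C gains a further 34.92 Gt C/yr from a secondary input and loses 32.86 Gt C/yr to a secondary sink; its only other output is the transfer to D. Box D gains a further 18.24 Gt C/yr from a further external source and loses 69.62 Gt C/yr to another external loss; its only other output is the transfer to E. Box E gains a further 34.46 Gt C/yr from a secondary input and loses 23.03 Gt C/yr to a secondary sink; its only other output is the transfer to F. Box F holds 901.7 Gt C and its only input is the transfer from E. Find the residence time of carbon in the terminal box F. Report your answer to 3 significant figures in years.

Box A: F(A→B) = (57.42 + 98.86) − 32.22 = 124.06 Gt C/yr.
Box B: F(B→C) = (124.06 + 63.07) − 79.30 = 107.83 Gt C/yr.
Box C: F(C→D) = (107.83 + 34.92) − 32.86 = 109.89 Gt C/yr.
Box D: F(D→E) = (109.89 + 18.24) − 69.62 = 58.510 Gt C/yr.
Box E: F(E→F) = (58.510 + 34.46) − 23.03 = 69.940 Gt C/yr.
Box F throughput = its input = 69.940 Gt C/yr; τ = 901.7 / 69.940 = 12.89 yr.

12.9 yr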